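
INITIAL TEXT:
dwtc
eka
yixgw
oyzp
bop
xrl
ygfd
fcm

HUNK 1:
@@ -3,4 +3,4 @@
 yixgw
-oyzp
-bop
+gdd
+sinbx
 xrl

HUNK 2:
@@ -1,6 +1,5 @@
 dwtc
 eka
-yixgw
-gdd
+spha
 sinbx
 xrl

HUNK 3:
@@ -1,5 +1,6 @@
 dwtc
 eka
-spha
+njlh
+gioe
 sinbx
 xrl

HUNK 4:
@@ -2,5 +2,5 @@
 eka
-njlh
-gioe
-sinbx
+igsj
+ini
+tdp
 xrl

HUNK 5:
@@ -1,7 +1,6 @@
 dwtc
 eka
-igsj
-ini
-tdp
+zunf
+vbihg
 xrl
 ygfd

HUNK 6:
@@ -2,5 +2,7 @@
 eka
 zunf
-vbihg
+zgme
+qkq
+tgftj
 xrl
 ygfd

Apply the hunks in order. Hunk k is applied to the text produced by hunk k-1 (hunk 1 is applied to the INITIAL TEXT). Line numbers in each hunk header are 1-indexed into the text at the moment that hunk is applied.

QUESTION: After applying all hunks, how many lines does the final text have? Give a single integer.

Answer: 9

Derivation:
Hunk 1: at line 3 remove [oyzp,bop] add [gdd,sinbx] -> 8 lines: dwtc eka yixgw gdd sinbx xrl ygfd fcm
Hunk 2: at line 1 remove [yixgw,gdd] add [spha] -> 7 lines: dwtc eka spha sinbx xrl ygfd fcm
Hunk 3: at line 1 remove [spha] add [njlh,gioe] -> 8 lines: dwtc eka njlh gioe sinbx xrl ygfd fcm
Hunk 4: at line 2 remove [njlh,gioe,sinbx] add [igsj,ini,tdp] -> 8 lines: dwtc eka igsj ini tdp xrl ygfd fcm
Hunk 5: at line 1 remove [igsj,ini,tdp] add [zunf,vbihg] -> 7 lines: dwtc eka zunf vbihg xrl ygfd fcm
Hunk 6: at line 2 remove [vbihg] add [zgme,qkq,tgftj] -> 9 lines: dwtc eka zunf zgme qkq tgftj xrl ygfd fcm
Final line count: 9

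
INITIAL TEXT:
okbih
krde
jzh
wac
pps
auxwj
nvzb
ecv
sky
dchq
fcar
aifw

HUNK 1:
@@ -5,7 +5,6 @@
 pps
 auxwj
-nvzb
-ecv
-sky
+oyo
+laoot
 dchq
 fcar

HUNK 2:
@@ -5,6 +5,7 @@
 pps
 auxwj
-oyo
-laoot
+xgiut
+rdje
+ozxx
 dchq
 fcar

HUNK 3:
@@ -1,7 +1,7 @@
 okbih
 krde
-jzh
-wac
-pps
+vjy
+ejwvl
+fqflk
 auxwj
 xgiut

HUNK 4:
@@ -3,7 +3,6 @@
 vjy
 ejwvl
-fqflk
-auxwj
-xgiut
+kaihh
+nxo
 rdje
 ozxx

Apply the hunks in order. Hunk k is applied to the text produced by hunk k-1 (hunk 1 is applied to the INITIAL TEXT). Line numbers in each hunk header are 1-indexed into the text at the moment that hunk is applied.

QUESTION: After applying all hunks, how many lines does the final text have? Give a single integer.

Hunk 1: at line 5 remove [nvzb,ecv,sky] add [oyo,laoot] -> 11 lines: okbih krde jzh wac pps auxwj oyo laoot dchq fcar aifw
Hunk 2: at line 5 remove [oyo,laoot] add [xgiut,rdje,ozxx] -> 12 lines: okbih krde jzh wac pps auxwj xgiut rdje ozxx dchq fcar aifw
Hunk 3: at line 1 remove [jzh,wac,pps] add [vjy,ejwvl,fqflk] -> 12 lines: okbih krde vjy ejwvl fqflk auxwj xgiut rdje ozxx dchq fcar aifw
Hunk 4: at line 3 remove [fqflk,auxwj,xgiut] add [kaihh,nxo] -> 11 lines: okbih krde vjy ejwvl kaihh nxo rdje ozxx dchq fcar aifw
Final line count: 11

Answer: 11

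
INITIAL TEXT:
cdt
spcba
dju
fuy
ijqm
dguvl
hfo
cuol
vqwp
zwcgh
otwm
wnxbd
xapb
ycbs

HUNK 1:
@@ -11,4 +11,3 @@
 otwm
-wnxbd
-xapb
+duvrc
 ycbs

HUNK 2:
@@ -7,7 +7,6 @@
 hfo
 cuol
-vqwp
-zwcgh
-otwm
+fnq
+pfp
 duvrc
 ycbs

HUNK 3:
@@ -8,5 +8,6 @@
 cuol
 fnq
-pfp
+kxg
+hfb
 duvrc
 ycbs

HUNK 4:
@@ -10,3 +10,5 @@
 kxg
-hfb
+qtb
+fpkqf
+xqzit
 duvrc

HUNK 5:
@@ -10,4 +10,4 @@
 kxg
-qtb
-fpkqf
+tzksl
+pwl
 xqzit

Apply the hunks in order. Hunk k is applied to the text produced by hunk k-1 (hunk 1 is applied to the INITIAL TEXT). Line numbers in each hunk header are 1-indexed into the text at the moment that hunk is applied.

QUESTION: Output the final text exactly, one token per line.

Hunk 1: at line 11 remove [wnxbd,xapb] add [duvrc] -> 13 lines: cdt spcba dju fuy ijqm dguvl hfo cuol vqwp zwcgh otwm duvrc ycbs
Hunk 2: at line 7 remove [vqwp,zwcgh,otwm] add [fnq,pfp] -> 12 lines: cdt spcba dju fuy ijqm dguvl hfo cuol fnq pfp duvrc ycbs
Hunk 3: at line 8 remove [pfp] add [kxg,hfb] -> 13 lines: cdt spcba dju fuy ijqm dguvl hfo cuol fnq kxg hfb duvrc ycbs
Hunk 4: at line 10 remove [hfb] add [qtb,fpkqf,xqzit] -> 15 lines: cdt spcba dju fuy ijqm dguvl hfo cuol fnq kxg qtb fpkqf xqzit duvrc ycbs
Hunk 5: at line 10 remove [qtb,fpkqf] add [tzksl,pwl] -> 15 lines: cdt spcba dju fuy ijqm dguvl hfo cuol fnq kxg tzksl pwl xqzit duvrc ycbs

Answer: cdt
spcba
dju
fuy
ijqm
dguvl
hfo
cuol
fnq
kxg
tzksl
pwl
xqzit
duvrc
ycbs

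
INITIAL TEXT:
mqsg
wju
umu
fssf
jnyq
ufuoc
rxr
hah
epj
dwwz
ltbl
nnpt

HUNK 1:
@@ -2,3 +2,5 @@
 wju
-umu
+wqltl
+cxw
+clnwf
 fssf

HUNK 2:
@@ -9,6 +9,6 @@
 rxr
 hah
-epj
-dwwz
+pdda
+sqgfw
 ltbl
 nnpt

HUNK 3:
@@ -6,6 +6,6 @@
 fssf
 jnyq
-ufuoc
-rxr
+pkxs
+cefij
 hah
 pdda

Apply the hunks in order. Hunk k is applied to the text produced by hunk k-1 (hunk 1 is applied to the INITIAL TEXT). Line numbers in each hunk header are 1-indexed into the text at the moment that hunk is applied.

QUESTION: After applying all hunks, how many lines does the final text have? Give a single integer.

Hunk 1: at line 2 remove [umu] add [wqltl,cxw,clnwf] -> 14 lines: mqsg wju wqltl cxw clnwf fssf jnyq ufuoc rxr hah epj dwwz ltbl nnpt
Hunk 2: at line 9 remove [epj,dwwz] add [pdda,sqgfw] -> 14 lines: mqsg wju wqltl cxw clnwf fssf jnyq ufuoc rxr hah pdda sqgfw ltbl nnpt
Hunk 3: at line 6 remove [ufuoc,rxr] add [pkxs,cefij] -> 14 lines: mqsg wju wqltl cxw clnwf fssf jnyq pkxs cefij hah pdda sqgfw ltbl nnpt
Final line count: 14

Answer: 14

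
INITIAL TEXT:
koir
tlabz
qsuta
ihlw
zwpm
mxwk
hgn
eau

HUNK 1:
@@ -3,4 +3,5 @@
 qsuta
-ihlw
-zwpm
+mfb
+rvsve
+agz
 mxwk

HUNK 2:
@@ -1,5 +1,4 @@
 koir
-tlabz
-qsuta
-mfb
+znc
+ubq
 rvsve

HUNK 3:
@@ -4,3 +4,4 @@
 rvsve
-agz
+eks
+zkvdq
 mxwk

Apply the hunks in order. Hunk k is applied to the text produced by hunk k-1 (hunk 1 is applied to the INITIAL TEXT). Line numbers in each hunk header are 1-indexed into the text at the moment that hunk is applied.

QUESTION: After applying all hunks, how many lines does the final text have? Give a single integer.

Hunk 1: at line 3 remove [ihlw,zwpm] add [mfb,rvsve,agz] -> 9 lines: koir tlabz qsuta mfb rvsve agz mxwk hgn eau
Hunk 2: at line 1 remove [tlabz,qsuta,mfb] add [znc,ubq] -> 8 lines: koir znc ubq rvsve agz mxwk hgn eau
Hunk 3: at line 4 remove [agz] add [eks,zkvdq] -> 9 lines: koir znc ubq rvsve eks zkvdq mxwk hgn eau
Final line count: 9

Answer: 9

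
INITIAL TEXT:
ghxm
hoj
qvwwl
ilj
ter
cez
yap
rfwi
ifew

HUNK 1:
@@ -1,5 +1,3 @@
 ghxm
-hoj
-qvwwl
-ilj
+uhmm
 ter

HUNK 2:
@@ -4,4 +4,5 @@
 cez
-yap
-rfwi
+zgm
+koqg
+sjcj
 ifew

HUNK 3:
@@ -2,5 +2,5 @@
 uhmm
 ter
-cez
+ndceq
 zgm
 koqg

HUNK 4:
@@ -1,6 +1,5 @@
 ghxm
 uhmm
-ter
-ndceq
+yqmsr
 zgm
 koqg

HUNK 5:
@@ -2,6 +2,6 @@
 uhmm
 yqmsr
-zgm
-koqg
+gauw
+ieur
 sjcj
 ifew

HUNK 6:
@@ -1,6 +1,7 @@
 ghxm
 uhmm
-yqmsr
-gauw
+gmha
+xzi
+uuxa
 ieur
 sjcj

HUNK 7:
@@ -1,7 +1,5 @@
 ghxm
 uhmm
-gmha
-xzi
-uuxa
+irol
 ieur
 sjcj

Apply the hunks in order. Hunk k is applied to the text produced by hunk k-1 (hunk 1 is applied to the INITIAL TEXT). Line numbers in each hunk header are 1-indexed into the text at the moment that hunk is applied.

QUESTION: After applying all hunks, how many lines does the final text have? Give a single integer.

Answer: 6

Derivation:
Hunk 1: at line 1 remove [hoj,qvwwl,ilj] add [uhmm] -> 7 lines: ghxm uhmm ter cez yap rfwi ifew
Hunk 2: at line 4 remove [yap,rfwi] add [zgm,koqg,sjcj] -> 8 lines: ghxm uhmm ter cez zgm koqg sjcj ifew
Hunk 3: at line 2 remove [cez] add [ndceq] -> 8 lines: ghxm uhmm ter ndceq zgm koqg sjcj ifew
Hunk 4: at line 1 remove [ter,ndceq] add [yqmsr] -> 7 lines: ghxm uhmm yqmsr zgm koqg sjcj ifew
Hunk 5: at line 2 remove [zgm,koqg] add [gauw,ieur] -> 7 lines: ghxm uhmm yqmsr gauw ieur sjcj ifew
Hunk 6: at line 1 remove [yqmsr,gauw] add [gmha,xzi,uuxa] -> 8 lines: ghxm uhmm gmha xzi uuxa ieur sjcj ifew
Hunk 7: at line 1 remove [gmha,xzi,uuxa] add [irol] -> 6 lines: ghxm uhmm irol ieur sjcj ifew
Final line count: 6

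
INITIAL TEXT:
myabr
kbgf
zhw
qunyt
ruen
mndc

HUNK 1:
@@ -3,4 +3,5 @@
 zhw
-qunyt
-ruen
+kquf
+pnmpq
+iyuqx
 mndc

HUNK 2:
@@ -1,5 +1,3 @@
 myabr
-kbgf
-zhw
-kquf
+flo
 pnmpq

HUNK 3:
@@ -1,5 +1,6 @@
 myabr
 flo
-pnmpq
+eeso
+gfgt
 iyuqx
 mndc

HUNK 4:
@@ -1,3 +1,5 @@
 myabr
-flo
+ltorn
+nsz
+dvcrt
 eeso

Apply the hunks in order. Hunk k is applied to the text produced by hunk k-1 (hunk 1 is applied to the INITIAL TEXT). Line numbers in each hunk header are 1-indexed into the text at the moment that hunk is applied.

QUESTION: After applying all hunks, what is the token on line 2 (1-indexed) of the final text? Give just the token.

Hunk 1: at line 3 remove [qunyt,ruen] add [kquf,pnmpq,iyuqx] -> 7 lines: myabr kbgf zhw kquf pnmpq iyuqx mndc
Hunk 2: at line 1 remove [kbgf,zhw,kquf] add [flo] -> 5 lines: myabr flo pnmpq iyuqx mndc
Hunk 3: at line 1 remove [pnmpq] add [eeso,gfgt] -> 6 lines: myabr flo eeso gfgt iyuqx mndc
Hunk 4: at line 1 remove [flo] add [ltorn,nsz,dvcrt] -> 8 lines: myabr ltorn nsz dvcrt eeso gfgt iyuqx mndc
Final line 2: ltorn

Answer: ltorn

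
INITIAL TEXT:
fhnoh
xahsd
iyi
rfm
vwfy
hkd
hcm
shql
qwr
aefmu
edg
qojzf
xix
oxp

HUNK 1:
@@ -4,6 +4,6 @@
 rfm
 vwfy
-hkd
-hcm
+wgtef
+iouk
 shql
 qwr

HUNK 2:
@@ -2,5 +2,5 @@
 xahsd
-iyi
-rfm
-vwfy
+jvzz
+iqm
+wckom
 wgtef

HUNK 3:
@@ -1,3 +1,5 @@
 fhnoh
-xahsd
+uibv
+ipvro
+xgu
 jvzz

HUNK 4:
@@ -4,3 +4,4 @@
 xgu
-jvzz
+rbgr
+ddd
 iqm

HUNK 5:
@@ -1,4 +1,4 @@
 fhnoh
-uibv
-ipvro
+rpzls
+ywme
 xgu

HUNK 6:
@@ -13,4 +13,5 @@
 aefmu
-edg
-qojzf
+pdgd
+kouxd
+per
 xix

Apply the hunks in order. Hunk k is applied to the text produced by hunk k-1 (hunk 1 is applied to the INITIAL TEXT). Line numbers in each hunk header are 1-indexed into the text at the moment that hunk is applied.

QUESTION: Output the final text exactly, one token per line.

Answer: fhnoh
rpzls
ywme
xgu
rbgr
ddd
iqm
wckom
wgtef
iouk
shql
qwr
aefmu
pdgd
kouxd
per
xix
oxp

Derivation:
Hunk 1: at line 4 remove [hkd,hcm] add [wgtef,iouk] -> 14 lines: fhnoh xahsd iyi rfm vwfy wgtef iouk shql qwr aefmu edg qojzf xix oxp
Hunk 2: at line 2 remove [iyi,rfm,vwfy] add [jvzz,iqm,wckom] -> 14 lines: fhnoh xahsd jvzz iqm wckom wgtef iouk shql qwr aefmu edg qojzf xix oxp
Hunk 3: at line 1 remove [xahsd] add [uibv,ipvro,xgu] -> 16 lines: fhnoh uibv ipvro xgu jvzz iqm wckom wgtef iouk shql qwr aefmu edg qojzf xix oxp
Hunk 4: at line 4 remove [jvzz] add [rbgr,ddd] -> 17 lines: fhnoh uibv ipvro xgu rbgr ddd iqm wckom wgtef iouk shql qwr aefmu edg qojzf xix oxp
Hunk 5: at line 1 remove [uibv,ipvro] add [rpzls,ywme] -> 17 lines: fhnoh rpzls ywme xgu rbgr ddd iqm wckom wgtef iouk shql qwr aefmu edg qojzf xix oxp
Hunk 6: at line 13 remove [edg,qojzf] add [pdgd,kouxd,per] -> 18 lines: fhnoh rpzls ywme xgu rbgr ddd iqm wckom wgtef iouk shql qwr aefmu pdgd kouxd per xix oxp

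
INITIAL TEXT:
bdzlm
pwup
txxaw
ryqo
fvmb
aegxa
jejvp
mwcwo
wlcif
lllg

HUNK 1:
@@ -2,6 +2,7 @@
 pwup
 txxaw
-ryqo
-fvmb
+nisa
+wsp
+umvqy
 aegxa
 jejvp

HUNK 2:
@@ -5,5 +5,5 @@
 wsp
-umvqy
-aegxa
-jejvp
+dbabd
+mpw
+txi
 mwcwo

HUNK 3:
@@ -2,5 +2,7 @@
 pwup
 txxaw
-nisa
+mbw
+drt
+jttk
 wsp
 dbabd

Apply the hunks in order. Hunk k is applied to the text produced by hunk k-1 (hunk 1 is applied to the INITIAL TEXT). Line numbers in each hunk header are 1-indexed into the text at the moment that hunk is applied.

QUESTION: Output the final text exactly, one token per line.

Hunk 1: at line 2 remove [ryqo,fvmb] add [nisa,wsp,umvqy] -> 11 lines: bdzlm pwup txxaw nisa wsp umvqy aegxa jejvp mwcwo wlcif lllg
Hunk 2: at line 5 remove [umvqy,aegxa,jejvp] add [dbabd,mpw,txi] -> 11 lines: bdzlm pwup txxaw nisa wsp dbabd mpw txi mwcwo wlcif lllg
Hunk 3: at line 2 remove [nisa] add [mbw,drt,jttk] -> 13 lines: bdzlm pwup txxaw mbw drt jttk wsp dbabd mpw txi mwcwo wlcif lllg

Answer: bdzlm
pwup
txxaw
mbw
drt
jttk
wsp
dbabd
mpw
txi
mwcwo
wlcif
lllg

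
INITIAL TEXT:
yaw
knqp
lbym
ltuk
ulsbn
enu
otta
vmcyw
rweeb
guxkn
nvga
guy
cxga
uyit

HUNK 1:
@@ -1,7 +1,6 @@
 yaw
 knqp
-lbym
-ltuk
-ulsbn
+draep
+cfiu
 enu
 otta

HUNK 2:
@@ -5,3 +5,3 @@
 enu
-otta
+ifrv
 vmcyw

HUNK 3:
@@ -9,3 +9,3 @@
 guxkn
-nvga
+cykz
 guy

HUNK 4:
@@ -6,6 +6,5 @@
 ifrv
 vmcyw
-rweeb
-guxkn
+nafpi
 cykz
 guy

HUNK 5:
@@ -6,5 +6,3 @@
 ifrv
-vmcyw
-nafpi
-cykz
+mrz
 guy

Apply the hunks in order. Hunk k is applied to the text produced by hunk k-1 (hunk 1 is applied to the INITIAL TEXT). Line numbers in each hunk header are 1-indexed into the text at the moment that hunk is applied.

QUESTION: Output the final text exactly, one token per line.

Hunk 1: at line 1 remove [lbym,ltuk,ulsbn] add [draep,cfiu] -> 13 lines: yaw knqp draep cfiu enu otta vmcyw rweeb guxkn nvga guy cxga uyit
Hunk 2: at line 5 remove [otta] add [ifrv] -> 13 lines: yaw knqp draep cfiu enu ifrv vmcyw rweeb guxkn nvga guy cxga uyit
Hunk 3: at line 9 remove [nvga] add [cykz] -> 13 lines: yaw knqp draep cfiu enu ifrv vmcyw rweeb guxkn cykz guy cxga uyit
Hunk 4: at line 6 remove [rweeb,guxkn] add [nafpi] -> 12 lines: yaw knqp draep cfiu enu ifrv vmcyw nafpi cykz guy cxga uyit
Hunk 5: at line 6 remove [vmcyw,nafpi,cykz] add [mrz] -> 10 lines: yaw knqp draep cfiu enu ifrv mrz guy cxga uyit

Answer: yaw
knqp
draep
cfiu
enu
ifrv
mrz
guy
cxga
uyit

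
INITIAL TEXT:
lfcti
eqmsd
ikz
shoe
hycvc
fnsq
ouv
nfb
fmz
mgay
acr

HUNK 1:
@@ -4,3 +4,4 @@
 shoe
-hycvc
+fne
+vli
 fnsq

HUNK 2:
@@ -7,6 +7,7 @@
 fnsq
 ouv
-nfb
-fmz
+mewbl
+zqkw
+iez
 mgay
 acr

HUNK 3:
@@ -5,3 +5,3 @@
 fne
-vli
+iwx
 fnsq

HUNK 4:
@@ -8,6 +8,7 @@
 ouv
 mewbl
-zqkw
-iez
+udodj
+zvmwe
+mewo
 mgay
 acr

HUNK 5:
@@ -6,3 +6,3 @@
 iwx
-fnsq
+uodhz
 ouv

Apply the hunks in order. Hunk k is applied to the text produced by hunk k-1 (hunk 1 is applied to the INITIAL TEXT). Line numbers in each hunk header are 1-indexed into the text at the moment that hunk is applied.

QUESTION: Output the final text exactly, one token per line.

Answer: lfcti
eqmsd
ikz
shoe
fne
iwx
uodhz
ouv
mewbl
udodj
zvmwe
mewo
mgay
acr

Derivation:
Hunk 1: at line 4 remove [hycvc] add [fne,vli] -> 12 lines: lfcti eqmsd ikz shoe fne vli fnsq ouv nfb fmz mgay acr
Hunk 2: at line 7 remove [nfb,fmz] add [mewbl,zqkw,iez] -> 13 lines: lfcti eqmsd ikz shoe fne vli fnsq ouv mewbl zqkw iez mgay acr
Hunk 3: at line 5 remove [vli] add [iwx] -> 13 lines: lfcti eqmsd ikz shoe fne iwx fnsq ouv mewbl zqkw iez mgay acr
Hunk 4: at line 8 remove [zqkw,iez] add [udodj,zvmwe,mewo] -> 14 lines: lfcti eqmsd ikz shoe fne iwx fnsq ouv mewbl udodj zvmwe mewo mgay acr
Hunk 5: at line 6 remove [fnsq] add [uodhz] -> 14 lines: lfcti eqmsd ikz shoe fne iwx uodhz ouv mewbl udodj zvmwe mewo mgay acr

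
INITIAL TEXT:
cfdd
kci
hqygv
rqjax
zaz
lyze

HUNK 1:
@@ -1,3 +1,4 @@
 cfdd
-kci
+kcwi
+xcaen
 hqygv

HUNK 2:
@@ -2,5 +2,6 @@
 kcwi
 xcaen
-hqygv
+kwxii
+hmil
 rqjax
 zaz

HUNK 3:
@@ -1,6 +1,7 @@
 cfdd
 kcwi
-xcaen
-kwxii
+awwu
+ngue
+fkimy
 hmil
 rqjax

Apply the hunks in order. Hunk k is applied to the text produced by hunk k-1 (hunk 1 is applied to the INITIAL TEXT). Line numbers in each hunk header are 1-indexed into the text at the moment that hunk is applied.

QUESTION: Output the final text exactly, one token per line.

Answer: cfdd
kcwi
awwu
ngue
fkimy
hmil
rqjax
zaz
lyze

Derivation:
Hunk 1: at line 1 remove [kci] add [kcwi,xcaen] -> 7 lines: cfdd kcwi xcaen hqygv rqjax zaz lyze
Hunk 2: at line 2 remove [hqygv] add [kwxii,hmil] -> 8 lines: cfdd kcwi xcaen kwxii hmil rqjax zaz lyze
Hunk 3: at line 1 remove [xcaen,kwxii] add [awwu,ngue,fkimy] -> 9 lines: cfdd kcwi awwu ngue fkimy hmil rqjax zaz lyze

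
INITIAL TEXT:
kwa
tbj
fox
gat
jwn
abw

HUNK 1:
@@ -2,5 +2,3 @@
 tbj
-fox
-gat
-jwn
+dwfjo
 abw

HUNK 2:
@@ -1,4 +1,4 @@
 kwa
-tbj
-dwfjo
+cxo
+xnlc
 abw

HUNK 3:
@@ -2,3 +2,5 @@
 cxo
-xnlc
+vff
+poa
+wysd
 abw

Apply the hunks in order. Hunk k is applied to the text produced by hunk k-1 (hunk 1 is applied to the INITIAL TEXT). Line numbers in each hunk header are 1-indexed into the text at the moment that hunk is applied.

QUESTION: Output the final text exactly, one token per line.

Hunk 1: at line 2 remove [fox,gat,jwn] add [dwfjo] -> 4 lines: kwa tbj dwfjo abw
Hunk 2: at line 1 remove [tbj,dwfjo] add [cxo,xnlc] -> 4 lines: kwa cxo xnlc abw
Hunk 3: at line 2 remove [xnlc] add [vff,poa,wysd] -> 6 lines: kwa cxo vff poa wysd abw

Answer: kwa
cxo
vff
poa
wysd
abw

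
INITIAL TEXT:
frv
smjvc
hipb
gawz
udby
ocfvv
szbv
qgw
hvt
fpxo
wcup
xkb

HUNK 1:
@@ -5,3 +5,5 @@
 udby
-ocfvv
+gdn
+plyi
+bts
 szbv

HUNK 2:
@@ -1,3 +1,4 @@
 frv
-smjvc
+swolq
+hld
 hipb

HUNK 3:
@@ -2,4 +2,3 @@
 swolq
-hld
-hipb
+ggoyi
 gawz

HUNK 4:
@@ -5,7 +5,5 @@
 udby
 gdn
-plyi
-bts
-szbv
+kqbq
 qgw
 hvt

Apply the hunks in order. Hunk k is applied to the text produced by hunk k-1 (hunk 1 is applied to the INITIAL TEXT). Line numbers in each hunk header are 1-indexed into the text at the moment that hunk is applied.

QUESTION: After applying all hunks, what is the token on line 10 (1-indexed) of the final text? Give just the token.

Answer: fpxo

Derivation:
Hunk 1: at line 5 remove [ocfvv] add [gdn,plyi,bts] -> 14 lines: frv smjvc hipb gawz udby gdn plyi bts szbv qgw hvt fpxo wcup xkb
Hunk 2: at line 1 remove [smjvc] add [swolq,hld] -> 15 lines: frv swolq hld hipb gawz udby gdn plyi bts szbv qgw hvt fpxo wcup xkb
Hunk 3: at line 2 remove [hld,hipb] add [ggoyi] -> 14 lines: frv swolq ggoyi gawz udby gdn plyi bts szbv qgw hvt fpxo wcup xkb
Hunk 4: at line 5 remove [plyi,bts,szbv] add [kqbq] -> 12 lines: frv swolq ggoyi gawz udby gdn kqbq qgw hvt fpxo wcup xkb
Final line 10: fpxo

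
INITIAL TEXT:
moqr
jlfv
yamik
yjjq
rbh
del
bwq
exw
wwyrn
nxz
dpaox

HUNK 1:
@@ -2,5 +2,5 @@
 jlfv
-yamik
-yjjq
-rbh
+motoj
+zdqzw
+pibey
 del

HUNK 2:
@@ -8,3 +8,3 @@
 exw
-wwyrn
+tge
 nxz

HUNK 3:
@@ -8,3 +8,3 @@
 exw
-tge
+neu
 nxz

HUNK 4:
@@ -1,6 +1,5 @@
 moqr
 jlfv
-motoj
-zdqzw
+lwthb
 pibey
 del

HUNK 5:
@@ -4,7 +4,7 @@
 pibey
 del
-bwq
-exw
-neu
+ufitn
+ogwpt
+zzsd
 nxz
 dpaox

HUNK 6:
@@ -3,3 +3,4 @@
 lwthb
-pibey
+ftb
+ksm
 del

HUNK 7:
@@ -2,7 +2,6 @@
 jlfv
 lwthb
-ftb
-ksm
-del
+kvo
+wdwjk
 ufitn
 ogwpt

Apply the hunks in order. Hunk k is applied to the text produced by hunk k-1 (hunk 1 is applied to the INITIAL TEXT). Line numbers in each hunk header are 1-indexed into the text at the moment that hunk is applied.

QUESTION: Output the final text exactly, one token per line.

Hunk 1: at line 2 remove [yamik,yjjq,rbh] add [motoj,zdqzw,pibey] -> 11 lines: moqr jlfv motoj zdqzw pibey del bwq exw wwyrn nxz dpaox
Hunk 2: at line 8 remove [wwyrn] add [tge] -> 11 lines: moqr jlfv motoj zdqzw pibey del bwq exw tge nxz dpaox
Hunk 3: at line 8 remove [tge] add [neu] -> 11 lines: moqr jlfv motoj zdqzw pibey del bwq exw neu nxz dpaox
Hunk 4: at line 1 remove [motoj,zdqzw] add [lwthb] -> 10 lines: moqr jlfv lwthb pibey del bwq exw neu nxz dpaox
Hunk 5: at line 4 remove [bwq,exw,neu] add [ufitn,ogwpt,zzsd] -> 10 lines: moqr jlfv lwthb pibey del ufitn ogwpt zzsd nxz dpaox
Hunk 6: at line 3 remove [pibey] add [ftb,ksm] -> 11 lines: moqr jlfv lwthb ftb ksm del ufitn ogwpt zzsd nxz dpaox
Hunk 7: at line 2 remove [ftb,ksm,del] add [kvo,wdwjk] -> 10 lines: moqr jlfv lwthb kvo wdwjk ufitn ogwpt zzsd nxz dpaox

Answer: moqr
jlfv
lwthb
kvo
wdwjk
ufitn
ogwpt
zzsd
nxz
dpaox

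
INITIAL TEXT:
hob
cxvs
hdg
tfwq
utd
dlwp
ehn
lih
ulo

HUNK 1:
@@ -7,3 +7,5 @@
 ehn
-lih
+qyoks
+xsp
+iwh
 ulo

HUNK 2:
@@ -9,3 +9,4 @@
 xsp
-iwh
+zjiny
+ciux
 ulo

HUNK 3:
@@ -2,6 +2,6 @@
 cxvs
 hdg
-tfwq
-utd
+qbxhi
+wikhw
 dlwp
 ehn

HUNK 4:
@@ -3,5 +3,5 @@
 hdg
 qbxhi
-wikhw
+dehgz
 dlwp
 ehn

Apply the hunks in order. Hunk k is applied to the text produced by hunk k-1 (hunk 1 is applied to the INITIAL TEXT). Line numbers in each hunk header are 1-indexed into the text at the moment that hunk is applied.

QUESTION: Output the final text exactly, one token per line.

Answer: hob
cxvs
hdg
qbxhi
dehgz
dlwp
ehn
qyoks
xsp
zjiny
ciux
ulo

Derivation:
Hunk 1: at line 7 remove [lih] add [qyoks,xsp,iwh] -> 11 lines: hob cxvs hdg tfwq utd dlwp ehn qyoks xsp iwh ulo
Hunk 2: at line 9 remove [iwh] add [zjiny,ciux] -> 12 lines: hob cxvs hdg tfwq utd dlwp ehn qyoks xsp zjiny ciux ulo
Hunk 3: at line 2 remove [tfwq,utd] add [qbxhi,wikhw] -> 12 lines: hob cxvs hdg qbxhi wikhw dlwp ehn qyoks xsp zjiny ciux ulo
Hunk 4: at line 3 remove [wikhw] add [dehgz] -> 12 lines: hob cxvs hdg qbxhi dehgz dlwp ehn qyoks xsp zjiny ciux ulo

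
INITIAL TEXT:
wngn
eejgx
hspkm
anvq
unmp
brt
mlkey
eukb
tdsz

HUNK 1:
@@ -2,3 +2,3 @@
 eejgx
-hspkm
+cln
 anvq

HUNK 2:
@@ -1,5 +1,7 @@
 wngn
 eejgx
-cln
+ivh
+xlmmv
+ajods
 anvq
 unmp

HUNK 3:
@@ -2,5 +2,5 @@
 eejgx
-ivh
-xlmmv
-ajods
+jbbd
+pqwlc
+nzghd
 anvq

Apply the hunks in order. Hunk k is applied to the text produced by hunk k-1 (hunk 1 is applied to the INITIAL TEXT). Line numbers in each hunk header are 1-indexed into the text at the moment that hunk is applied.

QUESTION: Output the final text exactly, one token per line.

Hunk 1: at line 2 remove [hspkm] add [cln] -> 9 lines: wngn eejgx cln anvq unmp brt mlkey eukb tdsz
Hunk 2: at line 1 remove [cln] add [ivh,xlmmv,ajods] -> 11 lines: wngn eejgx ivh xlmmv ajods anvq unmp brt mlkey eukb tdsz
Hunk 3: at line 2 remove [ivh,xlmmv,ajods] add [jbbd,pqwlc,nzghd] -> 11 lines: wngn eejgx jbbd pqwlc nzghd anvq unmp brt mlkey eukb tdsz

Answer: wngn
eejgx
jbbd
pqwlc
nzghd
anvq
unmp
brt
mlkey
eukb
tdsz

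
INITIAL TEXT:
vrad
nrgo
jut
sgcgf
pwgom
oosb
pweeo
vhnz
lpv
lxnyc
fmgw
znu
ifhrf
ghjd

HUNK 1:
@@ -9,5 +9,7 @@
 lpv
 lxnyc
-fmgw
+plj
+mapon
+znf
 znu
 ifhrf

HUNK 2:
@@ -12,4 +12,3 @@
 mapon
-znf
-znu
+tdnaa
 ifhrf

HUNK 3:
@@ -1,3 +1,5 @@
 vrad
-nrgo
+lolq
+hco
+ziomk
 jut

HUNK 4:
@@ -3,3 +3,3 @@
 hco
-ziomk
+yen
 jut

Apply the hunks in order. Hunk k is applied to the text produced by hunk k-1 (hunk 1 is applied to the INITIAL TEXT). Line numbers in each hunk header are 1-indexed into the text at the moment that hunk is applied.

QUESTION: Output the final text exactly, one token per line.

Hunk 1: at line 9 remove [fmgw] add [plj,mapon,znf] -> 16 lines: vrad nrgo jut sgcgf pwgom oosb pweeo vhnz lpv lxnyc plj mapon znf znu ifhrf ghjd
Hunk 2: at line 12 remove [znf,znu] add [tdnaa] -> 15 lines: vrad nrgo jut sgcgf pwgom oosb pweeo vhnz lpv lxnyc plj mapon tdnaa ifhrf ghjd
Hunk 3: at line 1 remove [nrgo] add [lolq,hco,ziomk] -> 17 lines: vrad lolq hco ziomk jut sgcgf pwgom oosb pweeo vhnz lpv lxnyc plj mapon tdnaa ifhrf ghjd
Hunk 4: at line 3 remove [ziomk] add [yen] -> 17 lines: vrad lolq hco yen jut sgcgf pwgom oosb pweeo vhnz lpv lxnyc plj mapon tdnaa ifhrf ghjd

Answer: vrad
lolq
hco
yen
jut
sgcgf
pwgom
oosb
pweeo
vhnz
lpv
lxnyc
plj
mapon
tdnaa
ifhrf
ghjd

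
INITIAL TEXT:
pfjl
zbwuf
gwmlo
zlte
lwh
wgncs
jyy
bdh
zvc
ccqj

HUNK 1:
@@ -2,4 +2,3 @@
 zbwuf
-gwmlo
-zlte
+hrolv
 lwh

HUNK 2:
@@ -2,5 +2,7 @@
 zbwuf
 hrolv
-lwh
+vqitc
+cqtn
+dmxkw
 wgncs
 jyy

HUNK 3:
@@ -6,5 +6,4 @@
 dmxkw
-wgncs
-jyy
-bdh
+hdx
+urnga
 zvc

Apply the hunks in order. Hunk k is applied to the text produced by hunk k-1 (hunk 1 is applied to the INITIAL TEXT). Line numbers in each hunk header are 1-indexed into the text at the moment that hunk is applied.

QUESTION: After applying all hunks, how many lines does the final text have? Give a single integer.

Answer: 10

Derivation:
Hunk 1: at line 2 remove [gwmlo,zlte] add [hrolv] -> 9 lines: pfjl zbwuf hrolv lwh wgncs jyy bdh zvc ccqj
Hunk 2: at line 2 remove [lwh] add [vqitc,cqtn,dmxkw] -> 11 lines: pfjl zbwuf hrolv vqitc cqtn dmxkw wgncs jyy bdh zvc ccqj
Hunk 3: at line 6 remove [wgncs,jyy,bdh] add [hdx,urnga] -> 10 lines: pfjl zbwuf hrolv vqitc cqtn dmxkw hdx urnga zvc ccqj
Final line count: 10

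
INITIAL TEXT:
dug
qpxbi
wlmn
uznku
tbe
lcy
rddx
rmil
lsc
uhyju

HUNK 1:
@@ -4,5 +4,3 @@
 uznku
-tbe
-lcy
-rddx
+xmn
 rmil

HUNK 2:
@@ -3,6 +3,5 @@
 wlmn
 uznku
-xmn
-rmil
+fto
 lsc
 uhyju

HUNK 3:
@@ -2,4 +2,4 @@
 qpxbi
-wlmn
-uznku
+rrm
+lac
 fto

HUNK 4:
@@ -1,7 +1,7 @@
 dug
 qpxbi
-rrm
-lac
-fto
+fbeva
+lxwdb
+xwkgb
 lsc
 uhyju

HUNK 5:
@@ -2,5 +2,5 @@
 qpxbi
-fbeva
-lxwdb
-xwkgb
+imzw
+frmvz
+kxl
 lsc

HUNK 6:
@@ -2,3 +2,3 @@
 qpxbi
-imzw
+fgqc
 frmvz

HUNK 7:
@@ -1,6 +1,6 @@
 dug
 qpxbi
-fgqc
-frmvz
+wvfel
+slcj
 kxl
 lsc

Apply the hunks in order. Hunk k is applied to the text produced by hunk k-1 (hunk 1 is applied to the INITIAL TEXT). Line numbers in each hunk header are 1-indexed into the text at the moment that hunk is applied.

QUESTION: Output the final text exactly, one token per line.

Answer: dug
qpxbi
wvfel
slcj
kxl
lsc
uhyju

Derivation:
Hunk 1: at line 4 remove [tbe,lcy,rddx] add [xmn] -> 8 lines: dug qpxbi wlmn uznku xmn rmil lsc uhyju
Hunk 2: at line 3 remove [xmn,rmil] add [fto] -> 7 lines: dug qpxbi wlmn uznku fto lsc uhyju
Hunk 3: at line 2 remove [wlmn,uznku] add [rrm,lac] -> 7 lines: dug qpxbi rrm lac fto lsc uhyju
Hunk 4: at line 1 remove [rrm,lac,fto] add [fbeva,lxwdb,xwkgb] -> 7 lines: dug qpxbi fbeva lxwdb xwkgb lsc uhyju
Hunk 5: at line 2 remove [fbeva,lxwdb,xwkgb] add [imzw,frmvz,kxl] -> 7 lines: dug qpxbi imzw frmvz kxl lsc uhyju
Hunk 6: at line 2 remove [imzw] add [fgqc] -> 7 lines: dug qpxbi fgqc frmvz kxl lsc uhyju
Hunk 7: at line 1 remove [fgqc,frmvz] add [wvfel,slcj] -> 7 lines: dug qpxbi wvfel slcj kxl lsc uhyju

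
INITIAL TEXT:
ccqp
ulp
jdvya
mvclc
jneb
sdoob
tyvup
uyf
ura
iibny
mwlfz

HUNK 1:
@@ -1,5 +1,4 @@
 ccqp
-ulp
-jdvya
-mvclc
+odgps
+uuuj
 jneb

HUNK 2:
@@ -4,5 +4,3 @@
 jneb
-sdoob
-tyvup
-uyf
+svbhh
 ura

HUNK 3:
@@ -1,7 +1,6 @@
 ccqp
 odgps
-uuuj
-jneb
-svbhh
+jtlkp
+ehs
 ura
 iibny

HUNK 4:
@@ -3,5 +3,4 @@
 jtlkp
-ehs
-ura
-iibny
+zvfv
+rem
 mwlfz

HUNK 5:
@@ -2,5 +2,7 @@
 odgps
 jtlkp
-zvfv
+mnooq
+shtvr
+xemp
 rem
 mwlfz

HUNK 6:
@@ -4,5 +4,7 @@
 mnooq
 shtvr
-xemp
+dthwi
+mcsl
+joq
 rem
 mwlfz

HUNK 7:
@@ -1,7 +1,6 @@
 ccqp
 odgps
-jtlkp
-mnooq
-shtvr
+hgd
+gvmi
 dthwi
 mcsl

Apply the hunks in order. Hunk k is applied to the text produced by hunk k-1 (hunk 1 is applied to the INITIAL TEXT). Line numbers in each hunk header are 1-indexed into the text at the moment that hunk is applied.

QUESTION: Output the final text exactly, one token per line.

Answer: ccqp
odgps
hgd
gvmi
dthwi
mcsl
joq
rem
mwlfz

Derivation:
Hunk 1: at line 1 remove [ulp,jdvya,mvclc] add [odgps,uuuj] -> 10 lines: ccqp odgps uuuj jneb sdoob tyvup uyf ura iibny mwlfz
Hunk 2: at line 4 remove [sdoob,tyvup,uyf] add [svbhh] -> 8 lines: ccqp odgps uuuj jneb svbhh ura iibny mwlfz
Hunk 3: at line 1 remove [uuuj,jneb,svbhh] add [jtlkp,ehs] -> 7 lines: ccqp odgps jtlkp ehs ura iibny mwlfz
Hunk 4: at line 3 remove [ehs,ura,iibny] add [zvfv,rem] -> 6 lines: ccqp odgps jtlkp zvfv rem mwlfz
Hunk 5: at line 2 remove [zvfv] add [mnooq,shtvr,xemp] -> 8 lines: ccqp odgps jtlkp mnooq shtvr xemp rem mwlfz
Hunk 6: at line 4 remove [xemp] add [dthwi,mcsl,joq] -> 10 lines: ccqp odgps jtlkp mnooq shtvr dthwi mcsl joq rem mwlfz
Hunk 7: at line 1 remove [jtlkp,mnooq,shtvr] add [hgd,gvmi] -> 9 lines: ccqp odgps hgd gvmi dthwi mcsl joq rem mwlfz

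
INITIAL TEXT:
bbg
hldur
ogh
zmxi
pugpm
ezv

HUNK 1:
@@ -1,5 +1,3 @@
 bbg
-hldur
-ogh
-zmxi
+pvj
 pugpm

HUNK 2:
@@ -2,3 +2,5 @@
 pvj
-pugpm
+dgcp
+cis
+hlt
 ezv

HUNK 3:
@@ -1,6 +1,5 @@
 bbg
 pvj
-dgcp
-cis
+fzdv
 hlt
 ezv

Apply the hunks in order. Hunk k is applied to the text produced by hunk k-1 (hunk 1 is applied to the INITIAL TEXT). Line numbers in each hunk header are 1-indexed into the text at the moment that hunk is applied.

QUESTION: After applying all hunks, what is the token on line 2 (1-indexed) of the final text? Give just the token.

Hunk 1: at line 1 remove [hldur,ogh,zmxi] add [pvj] -> 4 lines: bbg pvj pugpm ezv
Hunk 2: at line 2 remove [pugpm] add [dgcp,cis,hlt] -> 6 lines: bbg pvj dgcp cis hlt ezv
Hunk 3: at line 1 remove [dgcp,cis] add [fzdv] -> 5 lines: bbg pvj fzdv hlt ezv
Final line 2: pvj

Answer: pvj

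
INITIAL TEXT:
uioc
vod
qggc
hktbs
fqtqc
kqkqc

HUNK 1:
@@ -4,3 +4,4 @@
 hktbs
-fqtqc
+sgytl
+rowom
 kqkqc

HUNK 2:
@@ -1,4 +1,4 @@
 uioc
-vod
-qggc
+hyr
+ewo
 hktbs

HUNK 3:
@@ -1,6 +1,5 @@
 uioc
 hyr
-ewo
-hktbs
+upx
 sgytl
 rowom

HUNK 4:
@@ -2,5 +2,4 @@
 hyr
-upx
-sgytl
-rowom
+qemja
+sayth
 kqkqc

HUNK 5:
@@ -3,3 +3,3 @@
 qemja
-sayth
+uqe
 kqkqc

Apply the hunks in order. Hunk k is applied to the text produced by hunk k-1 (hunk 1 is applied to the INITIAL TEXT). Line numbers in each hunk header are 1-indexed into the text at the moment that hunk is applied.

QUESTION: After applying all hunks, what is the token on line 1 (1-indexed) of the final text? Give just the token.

Answer: uioc

Derivation:
Hunk 1: at line 4 remove [fqtqc] add [sgytl,rowom] -> 7 lines: uioc vod qggc hktbs sgytl rowom kqkqc
Hunk 2: at line 1 remove [vod,qggc] add [hyr,ewo] -> 7 lines: uioc hyr ewo hktbs sgytl rowom kqkqc
Hunk 3: at line 1 remove [ewo,hktbs] add [upx] -> 6 lines: uioc hyr upx sgytl rowom kqkqc
Hunk 4: at line 2 remove [upx,sgytl,rowom] add [qemja,sayth] -> 5 lines: uioc hyr qemja sayth kqkqc
Hunk 5: at line 3 remove [sayth] add [uqe] -> 5 lines: uioc hyr qemja uqe kqkqc
Final line 1: uioc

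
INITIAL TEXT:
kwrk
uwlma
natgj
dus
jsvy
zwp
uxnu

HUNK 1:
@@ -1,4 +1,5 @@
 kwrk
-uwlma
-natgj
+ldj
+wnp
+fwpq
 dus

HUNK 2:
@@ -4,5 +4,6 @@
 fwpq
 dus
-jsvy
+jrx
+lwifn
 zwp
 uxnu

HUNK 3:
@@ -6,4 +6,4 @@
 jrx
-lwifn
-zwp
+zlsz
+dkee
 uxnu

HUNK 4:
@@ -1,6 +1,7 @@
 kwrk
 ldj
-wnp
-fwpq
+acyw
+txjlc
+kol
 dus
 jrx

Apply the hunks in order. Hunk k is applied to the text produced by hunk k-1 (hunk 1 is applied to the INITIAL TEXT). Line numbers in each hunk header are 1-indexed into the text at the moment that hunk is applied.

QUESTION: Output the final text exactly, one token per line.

Hunk 1: at line 1 remove [uwlma,natgj] add [ldj,wnp,fwpq] -> 8 lines: kwrk ldj wnp fwpq dus jsvy zwp uxnu
Hunk 2: at line 4 remove [jsvy] add [jrx,lwifn] -> 9 lines: kwrk ldj wnp fwpq dus jrx lwifn zwp uxnu
Hunk 3: at line 6 remove [lwifn,zwp] add [zlsz,dkee] -> 9 lines: kwrk ldj wnp fwpq dus jrx zlsz dkee uxnu
Hunk 4: at line 1 remove [wnp,fwpq] add [acyw,txjlc,kol] -> 10 lines: kwrk ldj acyw txjlc kol dus jrx zlsz dkee uxnu

Answer: kwrk
ldj
acyw
txjlc
kol
dus
jrx
zlsz
dkee
uxnu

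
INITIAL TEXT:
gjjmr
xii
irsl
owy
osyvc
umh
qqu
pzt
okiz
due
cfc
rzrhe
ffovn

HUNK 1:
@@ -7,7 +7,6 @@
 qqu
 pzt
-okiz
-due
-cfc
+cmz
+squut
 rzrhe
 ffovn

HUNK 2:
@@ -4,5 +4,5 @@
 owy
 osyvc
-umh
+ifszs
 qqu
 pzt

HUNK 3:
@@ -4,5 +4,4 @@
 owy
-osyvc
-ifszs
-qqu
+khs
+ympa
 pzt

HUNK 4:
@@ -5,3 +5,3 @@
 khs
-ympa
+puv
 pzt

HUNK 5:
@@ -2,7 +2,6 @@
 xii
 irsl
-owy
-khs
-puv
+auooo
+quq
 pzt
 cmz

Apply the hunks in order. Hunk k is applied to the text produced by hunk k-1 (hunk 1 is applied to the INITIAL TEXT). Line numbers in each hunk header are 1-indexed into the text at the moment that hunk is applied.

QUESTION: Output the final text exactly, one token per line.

Answer: gjjmr
xii
irsl
auooo
quq
pzt
cmz
squut
rzrhe
ffovn

Derivation:
Hunk 1: at line 7 remove [okiz,due,cfc] add [cmz,squut] -> 12 lines: gjjmr xii irsl owy osyvc umh qqu pzt cmz squut rzrhe ffovn
Hunk 2: at line 4 remove [umh] add [ifszs] -> 12 lines: gjjmr xii irsl owy osyvc ifszs qqu pzt cmz squut rzrhe ffovn
Hunk 3: at line 4 remove [osyvc,ifszs,qqu] add [khs,ympa] -> 11 lines: gjjmr xii irsl owy khs ympa pzt cmz squut rzrhe ffovn
Hunk 4: at line 5 remove [ympa] add [puv] -> 11 lines: gjjmr xii irsl owy khs puv pzt cmz squut rzrhe ffovn
Hunk 5: at line 2 remove [owy,khs,puv] add [auooo,quq] -> 10 lines: gjjmr xii irsl auooo quq pzt cmz squut rzrhe ffovn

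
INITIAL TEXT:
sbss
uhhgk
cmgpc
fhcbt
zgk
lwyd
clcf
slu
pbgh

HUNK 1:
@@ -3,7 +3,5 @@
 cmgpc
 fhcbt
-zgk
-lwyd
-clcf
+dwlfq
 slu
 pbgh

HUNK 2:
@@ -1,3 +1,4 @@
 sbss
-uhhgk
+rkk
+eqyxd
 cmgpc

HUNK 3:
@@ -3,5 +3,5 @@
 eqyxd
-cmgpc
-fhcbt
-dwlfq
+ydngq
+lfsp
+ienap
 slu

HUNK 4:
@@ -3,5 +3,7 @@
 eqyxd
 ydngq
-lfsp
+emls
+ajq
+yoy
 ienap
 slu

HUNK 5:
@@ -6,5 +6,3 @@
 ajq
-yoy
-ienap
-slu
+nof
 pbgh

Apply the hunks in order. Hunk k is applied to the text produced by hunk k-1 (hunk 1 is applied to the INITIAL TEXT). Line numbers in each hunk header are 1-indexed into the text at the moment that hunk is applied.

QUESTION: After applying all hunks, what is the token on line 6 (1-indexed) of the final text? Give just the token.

Answer: ajq

Derivation:
Hunk 1: at line 3 remove [zgk,lwyd,clcf] add [dwlfq] -> 7 lines: sbss uhhgk cmgpc fhcbt dwlfq slu pbgh
Hunk 2: at line 1 remove [uhhgk] add [rkk,eqyxd] -> 8 lines: sbss rkk eqyxd cmgpc fhcbt dwlfq slu pbgh
Hunk 3: at line 3 remove [cmgpc,fhcbt,dwlfq] add [ydngq,lfsp,ienap] -> 8 lines: sbss rkk eqyxd ydngq lfsp ienap slu pbgh
Hunk 4: at line 3 remove [lfsp] add [emls,ajq,yoy] -> 10 lines: sbss rkk eqyxd ydngq emls ajq yoy ienap slu pbgh
Hunk 5: at line 6 remove [yoy,ienap,slu] add [nof] -> 8 lines: sbss rkk eqyxd ydngq emls ajq nof pbgh
Final line 6: ajq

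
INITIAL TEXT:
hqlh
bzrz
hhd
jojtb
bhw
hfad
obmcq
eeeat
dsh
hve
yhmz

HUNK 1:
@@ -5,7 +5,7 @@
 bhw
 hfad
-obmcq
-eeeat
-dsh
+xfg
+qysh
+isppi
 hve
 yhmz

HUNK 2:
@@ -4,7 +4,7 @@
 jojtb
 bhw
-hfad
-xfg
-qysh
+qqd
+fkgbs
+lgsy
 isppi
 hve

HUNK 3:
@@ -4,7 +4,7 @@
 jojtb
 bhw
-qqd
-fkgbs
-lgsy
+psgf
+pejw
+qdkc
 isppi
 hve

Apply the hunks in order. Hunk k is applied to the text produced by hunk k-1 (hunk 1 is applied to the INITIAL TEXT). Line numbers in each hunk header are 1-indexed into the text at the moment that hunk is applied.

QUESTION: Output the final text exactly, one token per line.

Answer: hqlh
bzrz
hhd
jojtb
bhw
psgf
pejw
qdkc
isppi
hve
yhmz

Derivation:
Hunk 1: at line 5 remove [obmcq,eeeat,dsh] add [xfg,qysh,isppi] -> 11 lines: hqlh bzrz hhd jojtb bhw hfad xfg qysh isppi hve yhmz
Hunk 2: at line 4 remove [hfad,xfg,qysh] add [qqd,fkgbs,lgsy] -> 11 lines: hqlh bzrz hhd jojtb bhw qqd fkgbs lgsy isppi hve yhmz
Hunk 3: at line 4 remove [qqd,fkgbs,lgsy] add [psgf,pejw,qdkc] -> 11 lines: hqlh bzrz hhd jojtb bhw psgf pejw qdkc isppi hve yhmz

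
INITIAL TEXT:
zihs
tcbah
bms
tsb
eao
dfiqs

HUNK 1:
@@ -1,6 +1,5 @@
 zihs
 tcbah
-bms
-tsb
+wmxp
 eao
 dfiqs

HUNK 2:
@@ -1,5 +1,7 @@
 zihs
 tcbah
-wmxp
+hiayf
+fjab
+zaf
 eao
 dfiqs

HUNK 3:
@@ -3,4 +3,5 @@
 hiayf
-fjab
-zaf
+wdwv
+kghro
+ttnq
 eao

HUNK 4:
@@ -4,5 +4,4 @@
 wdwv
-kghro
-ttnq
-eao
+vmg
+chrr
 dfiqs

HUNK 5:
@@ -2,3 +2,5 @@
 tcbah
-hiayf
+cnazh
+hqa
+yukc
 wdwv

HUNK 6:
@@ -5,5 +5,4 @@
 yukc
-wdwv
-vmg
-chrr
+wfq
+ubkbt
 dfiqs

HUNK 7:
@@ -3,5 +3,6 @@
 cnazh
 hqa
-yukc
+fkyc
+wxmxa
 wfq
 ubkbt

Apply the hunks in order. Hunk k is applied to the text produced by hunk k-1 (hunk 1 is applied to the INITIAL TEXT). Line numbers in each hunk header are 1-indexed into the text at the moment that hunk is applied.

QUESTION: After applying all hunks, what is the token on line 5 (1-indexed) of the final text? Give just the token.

Hunk 1: at line 1 remove [bms,tsb] add [wmxp] -> 5 lines: zihs tcbah wmxp eao dfiqs
Hunk 2: at line 1 remove [wmxp] add [hiayf,fjab,zaf] -> 7 lines: zihs tcbah hiayf fjab zaf eao dfiqs
Hunk 3: at line 3 remove [fjab,zaf] add [wdwv,kghro,ttnq] -> 8 lines: zihs tcbah hiayf wdwv kghro ttnq eao dfiqs
Hunk 4: at line 4 remove [kghro,ttnq,eao] add [vmg,chrr] -> 7 lines: zihs tcbah hiayf wdwv vmg chrr dfiqs
Hunk 5: at line 2 remove [hiayf] add [cnazh,hqa,yukc] -> 9 lines: zihs tcbah cnazh hqa yukc wdwv vmg chrr dfiqs
Hunk 6: at line 5 remove [wdwv,vmg,chrr] add [wfq,ubkbt] -> 8 lines: zihs tcbah cnazh hqa yukc wfq ubkbt dfiqs
Hunk 7: at line 3 remove [yukc] add [fkyc,wxmxa] -> 9 lines: zihs tcbah cnazh hqa fkyc wxmxa wfq ubkbt dfiqs
Final line 5: fkyc

Answer: fkyc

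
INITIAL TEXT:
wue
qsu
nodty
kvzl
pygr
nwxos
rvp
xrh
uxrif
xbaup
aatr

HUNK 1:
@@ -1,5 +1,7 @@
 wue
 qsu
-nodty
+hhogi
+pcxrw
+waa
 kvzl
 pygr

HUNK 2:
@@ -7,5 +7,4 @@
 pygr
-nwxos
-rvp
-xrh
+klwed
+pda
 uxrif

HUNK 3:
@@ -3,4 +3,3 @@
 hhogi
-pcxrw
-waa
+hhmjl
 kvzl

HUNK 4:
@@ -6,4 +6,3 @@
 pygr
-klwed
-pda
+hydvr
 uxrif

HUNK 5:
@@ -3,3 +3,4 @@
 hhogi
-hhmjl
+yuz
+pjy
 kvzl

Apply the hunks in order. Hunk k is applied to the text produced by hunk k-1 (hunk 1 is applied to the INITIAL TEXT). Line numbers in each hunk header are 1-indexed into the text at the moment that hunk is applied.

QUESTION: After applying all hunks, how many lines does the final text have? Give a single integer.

Hunk 1: at line 1 remove [nodty] add [hhogi,pcxrw,waa] -> 13 lines: wue qsu hhogi pcxrw waa kvzl pygr nwxos rvp xrh uxrif xbaup aatr
Hunk 2: at line 7 remove [nwxos,rvp,xrh] add [klwed,pda] -> 12 lines: wue qsu hhogi pcxrw waa kvzl pygr klwed pda uxrif xbaup aatr
Hunk 3: at line 3 remove [pcxrw,waa] add [hhmjl] -> 11 lines: wue qsu hhogi hhmjl kvzl pygr klwed pda uxrif xbaup aatr
Hunk 4: at line 6 remove [klwed,pda] add [hydvr] -> 10 lines: wue qsu hhogi hhmjl kvzl pygr hydvr uxrif xbaup aatr
Hunk 5: at line 3 remove [hhmjl] add [yuz,pjy] -> 11 lines: wue qsu hhogi yuz pjy kvzl pygr hydvr uxrif xbaup aatr
Final line count: 11

Answer: 11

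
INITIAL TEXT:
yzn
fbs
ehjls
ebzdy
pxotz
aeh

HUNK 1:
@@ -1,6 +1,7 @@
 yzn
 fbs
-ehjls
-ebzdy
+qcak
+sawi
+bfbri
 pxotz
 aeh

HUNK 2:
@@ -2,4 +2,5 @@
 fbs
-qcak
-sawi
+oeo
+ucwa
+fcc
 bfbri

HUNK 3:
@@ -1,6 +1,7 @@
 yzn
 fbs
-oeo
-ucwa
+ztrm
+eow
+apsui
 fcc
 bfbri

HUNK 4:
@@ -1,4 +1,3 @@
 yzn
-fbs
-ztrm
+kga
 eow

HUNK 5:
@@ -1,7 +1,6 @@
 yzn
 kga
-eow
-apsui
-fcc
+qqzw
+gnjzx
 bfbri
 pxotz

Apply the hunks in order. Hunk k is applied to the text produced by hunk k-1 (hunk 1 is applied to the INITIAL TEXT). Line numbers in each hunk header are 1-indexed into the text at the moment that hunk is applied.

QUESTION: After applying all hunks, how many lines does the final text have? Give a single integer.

Hunk 1: at line 1 remove [ehjls,ebzdy] add [qcak,sawi,bfbri] -> 7 lines: yzn fbs qcak sawi bfbri pxotz aeh
Hunk 2: at line 2 remove [qcak,sawi] add [oeo,ucwa,fcc] -> 8 lines: yzn fbs oeo ucwa fcc bfbri pxotz aeh
Hunk 3: at line 1 remove [oeo,ucwa] add [ztrm,eow,apsui] -> 9 lines: yzn fbs ztrm eow apsui fcc bfbri pxotz aeh
Hunk 4: at line 1 remove [fbs,ztrm] add [kga] -> 8 lines: yzn kga eow apsui fcc bfbri pxotz aeh
Hunk 5: at line 1 remove [eow,apsui,fcc] add [qqzw,gnjzx] -> 7 lines: yzn kga qqzw gnjzx bfbri pxotz aeh
Final line count: 7

Answer: 7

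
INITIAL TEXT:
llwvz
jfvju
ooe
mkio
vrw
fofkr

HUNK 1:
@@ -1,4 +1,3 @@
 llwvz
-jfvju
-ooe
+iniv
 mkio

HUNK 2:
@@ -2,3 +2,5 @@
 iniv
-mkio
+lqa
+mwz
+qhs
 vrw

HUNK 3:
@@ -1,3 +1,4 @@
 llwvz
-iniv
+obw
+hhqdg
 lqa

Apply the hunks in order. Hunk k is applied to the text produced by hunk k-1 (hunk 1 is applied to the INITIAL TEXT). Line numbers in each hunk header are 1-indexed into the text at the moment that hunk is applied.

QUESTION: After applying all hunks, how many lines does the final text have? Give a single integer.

Answer: 8

Derivation:
Hunk 1: at line 1 remove [jfvju,ooe] add [iniv] -> 5 lines: llwvz iniv mkio vrw fofkr
Hunk 2: at line 2 remove [mkio] add [lqa,mwz,qhs] -> 7 lines: llwvz iniv lqa mwz qhs vrw fofkr
Hunk 3: at line 1 remove [iniv] add [obw,hhqdg] -> 8 lines: llwvz obw hhqdg lqa mwz qhs vrw fofkr
Final line count: 8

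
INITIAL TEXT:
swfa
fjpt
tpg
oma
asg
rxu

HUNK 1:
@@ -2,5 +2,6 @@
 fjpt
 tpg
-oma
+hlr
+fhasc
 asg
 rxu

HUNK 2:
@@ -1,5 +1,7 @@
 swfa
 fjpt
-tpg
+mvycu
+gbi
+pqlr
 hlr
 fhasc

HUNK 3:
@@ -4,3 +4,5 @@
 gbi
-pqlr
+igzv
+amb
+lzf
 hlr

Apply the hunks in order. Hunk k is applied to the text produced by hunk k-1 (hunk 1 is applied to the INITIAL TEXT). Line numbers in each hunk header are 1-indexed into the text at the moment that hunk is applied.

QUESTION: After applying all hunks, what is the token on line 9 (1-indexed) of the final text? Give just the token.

Hunk 1: at line 2 remove [oma] add [hlr,fhasc] -> 7 lines: swfa fjpt tpg hlr fhasc asg rxu
Hunk 2: at line 1 remove [tpg] add [mvycu,gbi,pqlr] -> 9 lines: swfa fjpt mvycu gbi pqlr hlr fhasc asg rxu
Hunk 3: at line 4 remove [pqlr] add [igzv,amb,lzf] -> 11 lines: swfa fjpt mvycu gbi igzv amb lzf hlr fhasc asg rxu
Final line 9: fhasc

Answer: fhasc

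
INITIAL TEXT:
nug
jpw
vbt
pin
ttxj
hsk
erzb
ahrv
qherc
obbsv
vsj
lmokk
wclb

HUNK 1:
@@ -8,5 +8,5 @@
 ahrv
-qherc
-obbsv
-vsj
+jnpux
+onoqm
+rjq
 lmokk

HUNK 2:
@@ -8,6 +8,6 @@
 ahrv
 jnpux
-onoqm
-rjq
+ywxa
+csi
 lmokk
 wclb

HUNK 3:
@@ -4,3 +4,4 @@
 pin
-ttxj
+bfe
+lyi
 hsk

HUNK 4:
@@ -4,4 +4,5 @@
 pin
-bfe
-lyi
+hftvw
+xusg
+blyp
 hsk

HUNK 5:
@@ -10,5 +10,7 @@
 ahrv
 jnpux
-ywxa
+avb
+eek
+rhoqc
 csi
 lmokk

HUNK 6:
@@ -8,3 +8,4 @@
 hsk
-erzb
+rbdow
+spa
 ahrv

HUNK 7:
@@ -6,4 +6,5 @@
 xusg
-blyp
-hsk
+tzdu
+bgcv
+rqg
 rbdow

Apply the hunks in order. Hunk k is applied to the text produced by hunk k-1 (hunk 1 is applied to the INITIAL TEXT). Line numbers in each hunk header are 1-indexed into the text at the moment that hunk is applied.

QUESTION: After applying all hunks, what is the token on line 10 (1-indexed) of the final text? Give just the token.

Hunk 1: at line 8 remove [qherc,obbsv,vsj] add [jnpux,onoqm,rjq] -> 13 lines: nug jpw vbt pin ttxj hsk erzb ahrv jnpux onoqm rjq lmokk wclb
Hunk 2: at line 8 remove [onoqm,rjq] add [ywxa,csi] -> 13 lines: nug jpw vbt pin ttxj hsk erzb ahrv jnpux ywxa csi lmokk wclb
Hunk 3: at line 4 remove [ttxj] add [bfe,lyi] -> 14 lines: nug jpw vbt pin bfe lyi hsk erzb ahrv jnpux ywxa csi lmokk wclb
Hunk 4: at line 4 remove [bfe,lyi] add [hftvw,xusg,blyp] -> 15 lines: nug jpw vbt pin hftvw xusg blyp hsk erzb ahrv jnpux ywxa csi lmokk wclb
Hunk 5: at line 10 remove [ywxa] add [avb,eek,rhoqc] -> 17 lines: nug jpw vbt pin hftvw xusg blyp hsk erzb ahrv jnpux avb eek rhoqc csi lmokk wclb
Hunk 6: at line 8 remove [erzb] add [rbdow,spa] -> 18 lines: nug jpw vbt pin hftvw xusg blyp hsk rbdow spa ahrv jnpux avb eek rhoqc csi lmokk wclb
Hunk 7: at line 6 remove [blyp,hsk] add [tzdu,bgcv,rqg] -> 19 lines: nug jpw vbt pin hftvw xusg tzdu bgcv rqg rbdow spa ahrv jnpux avb eek rhoqc csi lmokk wclb
Final line 10: rbdow

Answer: rbdow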